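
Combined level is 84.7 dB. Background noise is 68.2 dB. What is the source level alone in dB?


Given values:
  L_total = 84.7 dB, L_bg = 68.2 dB
Formula: L_source = 10 * log10(10^(L_total/10) - 10^(L_bg/10))
Convert to linear:
  10^(84.7/10) = 295120922.6666
  10^(68.2/10) = 6606934.4801
Difference: 295120922.6666 - 6606934.4801 = 288513988.1865
L_source = 10 * log10(288513988.1865) = 84.6

84.6 dB


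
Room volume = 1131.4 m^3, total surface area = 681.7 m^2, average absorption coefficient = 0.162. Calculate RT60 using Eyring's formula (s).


Given values:
  V = 1131.4 m^3, S = 681.7 m^2, alpha = 0.162
Formula: RT60 = 0.161 * V / (-S * ln(1 - alpha))
Compute ln(1 - 0.162) = ln(0.838) = -0.176737
Denominator: -681.7 * -0.176737 = 120.4816
Numerator: 0.161 * 1131.4 = 182.1554
RT60 = 182.1554 / 120.4816 = 1.512

1.512 s


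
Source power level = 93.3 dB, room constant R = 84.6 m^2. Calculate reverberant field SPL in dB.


Given values:
  Lw = 93.3 dB, R = 84.6 m^2
Formula: SPL = Lw + 10 * log10(4 / R)
Compute 4 / R = 4 / 84.6 = 0.047281
Compute 10 * log10(0.047281) = -13.2531
SPL = 93.3 + (-13.2531) = 80.05

80.05 dB


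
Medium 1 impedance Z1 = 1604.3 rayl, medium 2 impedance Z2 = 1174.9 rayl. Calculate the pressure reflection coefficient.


Given values:
  Z1 = 1604.3 rayl, Z2 = 1174.9 rayl
Formula: R = (Z2 - Z1) / (Z2 + Z1)
Numerator: Z2 - Z1 = 1174.9 - 1604.3 = -429.4
Denominator: Z2 + Z1 = 1174.9 + 1604.3 = 2779.2
R = -429.4 / 2779.2 = -0.1545

-0.1545


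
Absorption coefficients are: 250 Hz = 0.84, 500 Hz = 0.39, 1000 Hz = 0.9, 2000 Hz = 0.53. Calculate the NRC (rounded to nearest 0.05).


Given values:
  a_250 = 0.84, a_500 = 0.39
  a_1000 = 0.9, a_2000 = 0.53
Formula: NRC = (a250 + a500 + a1000 + a2000) / 4
Sum = 0.84 + 0.39 + 0.9 + 0.53 = 2.66
NRC = 2.66 / 4 = 0.665
Rounded to nearest 0.05: 0.65

0.65


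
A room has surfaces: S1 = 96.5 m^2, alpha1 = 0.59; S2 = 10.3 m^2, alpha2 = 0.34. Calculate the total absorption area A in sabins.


Given surfaces:
  Surface 1: 96.5 * 0.59 = 56.935
  Surface 2: 10.3 * 0.34 = 3.502
Formula: A = sum(Si * alpha_i)
A = 56.935 + 3.502
A = 60.44

60.44 sabins


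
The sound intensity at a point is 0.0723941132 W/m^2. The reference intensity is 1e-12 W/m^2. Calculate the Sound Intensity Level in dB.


Given values:
  I = 0.0723941132 W/m^2
  I_ref = 1e-12 W/m^2
Formula: SIL = 10 * log10(I / I_ref)
Compute ratio: I / I_ref = 72394113200
Compute log10: log10(72394113200) = 10.859703
Multiply: SIL = 10 * 10.859703 = 108.6

108.6 dB


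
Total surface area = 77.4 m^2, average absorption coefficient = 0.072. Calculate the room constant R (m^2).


Given values:
  S = 77.4 m^2, alpha = 0.072
Formula: R = S * alpha / (1 - alpha)
Numerator: 77.4 * 0.072 = 5.5728
Denominator: 1 - 0.072 = 0.928
R = 5.5728 / 0.928 = 6.01

6.01 m^2


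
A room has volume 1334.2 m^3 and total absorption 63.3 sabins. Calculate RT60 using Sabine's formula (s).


Given values:
  V = 1334.2 m^3
  A = 63.3 sabins
Formula: RT60 = 0.161 * V / A
Numerator: 0.161 * 1334.2 = 214.8062
RT60 = 214.8062 / 63.3 = 3.393

3.393 s


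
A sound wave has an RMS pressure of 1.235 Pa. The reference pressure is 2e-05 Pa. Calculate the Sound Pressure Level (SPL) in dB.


Given values:
  p = 1.235 Pa
  p_ref = 2e-05 Pa
Formula: SPL = 20 * log10(p / p_ref)
Compute ratio: p / p_ref = 1.235 / 2e-05 = 61750
Compute log10: log10(61750) = 4.790637
Multiply: SPL = 20 * 4.790637 = 95.81

95.81 dB


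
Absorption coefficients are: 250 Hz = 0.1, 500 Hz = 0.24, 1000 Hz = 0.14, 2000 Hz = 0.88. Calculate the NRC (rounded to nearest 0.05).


Given values:
  a_250 = 0.1, a_500 = 0.24
  a_1000 = 0.14, a_2000 = 0.88
Formula: NRC = (a250 + a500 + a1000 + a2000) / 4
Sum = 0.1 + 0.24 + 0.14 + 0.88 = 1.36
NRC = 1.36 / 4 = 0.34
Rounded to nearest 0.05: 0.35

0.35


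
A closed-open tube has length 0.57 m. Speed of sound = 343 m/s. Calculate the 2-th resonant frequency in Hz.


Given values:
  Tube type: closed-open, L = 0.57 m, c = 343 m/s, n = 2
Formula: f_n = (2n - 1) * c / (4 * L)
Compute 2n - 1 = 2*2 - 1 = 3
Compute 4 * L = 4 * 0.57 = 2.28
f = 3 * 343 / 2.28
f = 451.32

451.32 Hz


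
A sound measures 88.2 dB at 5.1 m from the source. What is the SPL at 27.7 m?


Given values:
  SPL1 = 88.2 dB, r1 = 5.1 m, r2 = 27.7 m
Formula: SPL2 = SPL1 - 20 * log10(r2 / r1)
Compute ratio: r2 / r1 = 27.7 / 5.1 = 5.4314
Compute log10: log10(5.4314) = 0.734912
Compute drop: 20 * 0.734912 = 14.6982
SPL2 = 88.2 - 14.6982 = 73.5

73.5 dB


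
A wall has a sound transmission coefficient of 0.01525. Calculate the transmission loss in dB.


Given values:
  tau = 0.01525
Formula: TL = 10 * log10(1 / tau)
Compute 1 / tau = 1 / 0.01525 = 65.5738
Compute log10(65.5738) = 1.81673
TL = 10 * 1.81673 = 18.17

18.17 dB


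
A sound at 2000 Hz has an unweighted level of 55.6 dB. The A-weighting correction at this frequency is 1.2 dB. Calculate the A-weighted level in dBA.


Given values:
  SPL = 55.6 dB
  A-weighting at 2000 Hz = 1.2 dB
Formula: L_A = SPL + A_weight
L_A = 55.6 + (1.2)
L_A = 56.8

56.8 dBA


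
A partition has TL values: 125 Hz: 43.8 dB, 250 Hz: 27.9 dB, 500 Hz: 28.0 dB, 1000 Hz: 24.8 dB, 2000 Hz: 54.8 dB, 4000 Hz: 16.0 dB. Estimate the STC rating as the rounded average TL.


Given TL values at each frequency:
  125 Hz: 43.8 dB
  250 Hz: 27.9 dB
  500 Hz: 28.0 dB
  1000 Hz: 24.8 dB
  2000 Hz: 54.8 dB
  4000 Hz: 16.0 dB
Formula: STC ~ round(average of TL values)
Sum = 43.8 + 27.9 + 28.0 + 24.8 + 54.8 + 16.0 = 195.3
Average = 195.3 / 6 = 32.55
Rounded: 33

33


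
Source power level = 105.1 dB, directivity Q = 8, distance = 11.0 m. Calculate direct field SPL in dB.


Given values:
  Lw = 105.1 dB, Q = 8, r = 11.0 m
Formula: SPL = Lw + 10 * log10(Q / (4 * pi * r^2))
Compute 4 * pi * r^2 = 4 * pi * 11.0^2 = 1520.5308
Compute Q / denom = 8 / 1520.5308 = 0.00526132
Compute 10 * log10(0.00526132) = -22.7891
SPL = 105.1 + (-22.7891) = 82.31

82.31 dB


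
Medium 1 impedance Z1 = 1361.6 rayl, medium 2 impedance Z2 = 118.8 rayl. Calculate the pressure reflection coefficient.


Given values:
  Z1 = 1361.6 rayl, Z2 = 118.8 rayl
Formula: R = (Z2 - Z1) / (Z2 + Z1)
Numerator: Z2 - Z1 = 118.8 - 1361.6 = -1242.8
Denominator: Z2 + Z1 = 118.8 + 1361.6 = 1480.4
R = -1242.8 / 1480.4 = -0.8395

-0.8395


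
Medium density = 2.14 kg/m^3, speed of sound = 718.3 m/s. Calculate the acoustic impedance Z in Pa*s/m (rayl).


Given values:
  rho = 2.14 kg/m^3
  c = 718.3 m/s
Formula: Z = rho * c
Z = 2.14 * 718.3
Z = 1537.16

1537.16 rayl


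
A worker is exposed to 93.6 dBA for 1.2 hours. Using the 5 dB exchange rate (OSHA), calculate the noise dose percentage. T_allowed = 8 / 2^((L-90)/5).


Given values:
  L = 93.6 dBA, T = 1.2 hours
Formula: T_allowed = 8 / 2^((L - 90) / 5)
Compute exponent: (93.6 - 90) / 5 = 0.72
Compute 2^(0.72) = 1.647182
T_allowed = 8 / 1.647182 = 4.85678 hours
Dose = (T / T_allowed) * 100
Dose = (1.2 / 4.85678) * 100 = 24.71

24.71 %


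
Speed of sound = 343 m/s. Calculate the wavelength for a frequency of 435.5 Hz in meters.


Given values:
  c = 343 m/s, f = 435.5 Hz
Formula: lambda = c / f
lambda = 343 / 435.5
lambda = 0.7876

0.7876 m


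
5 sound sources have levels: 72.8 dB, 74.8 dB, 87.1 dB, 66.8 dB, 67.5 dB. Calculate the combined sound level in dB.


Formula: L_total = 10 * log10( sum(10^(Li/10)) )
  Source 1: 10^(72.8/10) = 19054607.1796
  Source 2: 10^(74.8/10) = 30199517.204
  Source 3: 10^(87.1/10) = 512861383.9914
  Source 4: 10^(66.8/10) = 4786300.9232
  Source 5: 10^(67.5/10) = 5623413.2519
Sum of linear values = 572525222.5501
L_total = 10 * log10(572525222.5501) = 87.58

87.58 dB


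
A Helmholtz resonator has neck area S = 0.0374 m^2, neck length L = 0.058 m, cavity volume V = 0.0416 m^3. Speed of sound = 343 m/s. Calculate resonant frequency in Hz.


Given values:
  S = 0.0374 m^2, L = 0.058 m, V = 0.0416 m^3, c = 343 m/s
Formula: f = (c / (2*pi)) * sqrt(S / (V * L))
Compute V * L = 0.0416 * 0.058 = 0.0024128
Compute S / (V * L) = 0.0374 / 0.0024128 = 15.5007
Compute sqrt(15.5007) = 3.937093
Compute c / (2*pi) = 343 / 6.283185 = 54.590148
f = 54.590148 * 3.937093 = 214.93

214.93 Hz


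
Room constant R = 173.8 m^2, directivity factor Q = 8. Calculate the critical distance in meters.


Given values:
  R = 173.8 m^2, Q = 8
Formula: d_c = 0.141 * sqrt(Q * R)
Compute Q * R = 8 * 173.8 = 1390.4
Compute sqrt(1390.4) = 37.2881
d_c = 0.141 * 37.2881 = 5.258

5.258 m


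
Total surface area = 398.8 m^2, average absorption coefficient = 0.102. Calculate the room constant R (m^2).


Given values:
  S = 398.8 m^2, alpha = 0.102
Formula: R = S * alpha / (1 - alpha)
Numerator: 398.8 * 0.102 = 40.6776
Denominator: 1 - 0.102 = 0.898
R = 40.6776 / 0.898 = 45.3

45.3 m^2


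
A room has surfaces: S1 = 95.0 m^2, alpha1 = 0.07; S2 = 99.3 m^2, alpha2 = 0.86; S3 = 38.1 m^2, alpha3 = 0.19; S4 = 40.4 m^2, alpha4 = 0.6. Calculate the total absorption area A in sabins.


Given surfaces:
  Surface 1: 95.0 * 0.07 = 6.65
  Surface 2: 99.3 * 0.86 = 85.398
  Surface 3: 38.1 * 0.19 = 7.239
  Surface 4: 40.4 * 0.6 = 24.24
Formula: A = sum(Si * alpha_i)
A = 6.65 + 85.398 + 7.239 + 24.24
A = 123.53

123.53 sabins


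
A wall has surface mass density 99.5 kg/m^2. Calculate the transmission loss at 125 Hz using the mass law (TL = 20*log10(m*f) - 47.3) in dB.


Given values:
  m = 99.5 kg/m^2, f = 125 Hz
Formula: TL = 20 * log10(m * f) - 47.3
Compute m * f = 99.5 * 125 = 12437.5
Compute log10(12437.5) = 4.094733
Compute 20 * 4.094733 = 81.8947
TL = 81.8947 - 47.3 = 34.59

34.59 dB


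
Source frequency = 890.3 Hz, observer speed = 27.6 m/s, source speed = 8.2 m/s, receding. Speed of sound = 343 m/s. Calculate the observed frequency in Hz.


Given values:
  f_s = 890.3 Hz, v_o = 27.6 m/s, v_s = 8.2 m/s
  Direction: receding
Formula: f_o = f_s * (c - v_o) / (c + v_s)
Numerator: c - v_o = 343 - 27.6 = 315.4
Denominator: c + v_s = 343 + 8.2 = 351.2
f_o = 890.3 * 315.4 / 351.2 = 799.55

799.55 Hz


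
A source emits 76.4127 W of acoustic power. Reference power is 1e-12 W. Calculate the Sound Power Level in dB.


Given values:
  W = 76.4127 W
  W_ref = 1e-12 W
Formula: SWL = 10 * log10(W / W_ref)
Compute ratio: W / W_ref = 76412700000000
Compute log10: log10(76412700000000) = 13.883166
Multiply: SWL = 10 * 13.883166 = 138.83

138.83 dB


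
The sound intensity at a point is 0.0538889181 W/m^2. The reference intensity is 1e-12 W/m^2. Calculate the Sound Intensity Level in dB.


Given values:
  I = 0.0538889181 W/m^2
  I_ref = 1e-12 W/m^2
Formula: SIL = 10 * log10(I / I_ref)
Compute ratio: I / I_ref = 53888918100
Compute log10: log10(53888918100) = 10.731499
Multiply: SIL = 10 * 10.731499 = 107.31

107.31 dB


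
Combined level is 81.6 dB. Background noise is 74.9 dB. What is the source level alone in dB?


Given values:
  L_total = 81.6 dB, L_bg = 74.9 dB
Formula: L_source = 10 * log10(10^(L_total/10) - 10^(L_bg/10))
Convert to linear:
  10^(81.6/10) = 144543977.0746
  10^(74.9/10) = 30902954.3251
Difference: 144543977.0746 - 30902954.3251 = 113641022.7495
L_source = 10 * log10(113641022.7495) = 80.56

80.56 dB


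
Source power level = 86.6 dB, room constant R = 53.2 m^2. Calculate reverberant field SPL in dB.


Given values:
  Lw = 86.6 dB, R = 53.2 m^2
Formula: SPL = Lw + 10 * log10(4 / R)
Compute 4 / R = 4 / 53.2 = 0.075188
Compute 10 * log10(0.075188) = -11.2385
SPL = 86.6 + (-11.2385) = 75.36

75.36 dB


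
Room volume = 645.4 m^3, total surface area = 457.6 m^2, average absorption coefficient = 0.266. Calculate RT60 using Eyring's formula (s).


Given values:
  V = 645.4 m^3, S = 457.6 m^2, alpha = 0.266
Formula: RT60 = 0.161 * V / (-S * ln(1 - alpha))
Compute ln(1 - 0.266) = ln(0.734) = -0.309246
Denominator: -457.6 * -0.309246 = 141.511
Numerator: 0.161 * 645.4 = 103.9094
RT60 = 103.9094 / 141.511 = 0.734

0.734 s


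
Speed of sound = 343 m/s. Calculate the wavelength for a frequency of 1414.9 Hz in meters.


Given values:
  c = 343 m/s, f = 1414.9 Hz
Formula: lambda = c / f
lambda = 343 / 1414.9
lambda = 0.2424

0.2424 m


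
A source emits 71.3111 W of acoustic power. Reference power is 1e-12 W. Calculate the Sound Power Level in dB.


Given values:
  W = 71.3111 W
  W_ref = 1e-12 W
Formula: SWL = 10 * log10(W / W_ref)
Compute ratio: W / W_ref = 71311100000000
Compute log10: log10(71311100000000) = 13.853157
Multiply: SWL = 10 * 13.853157 = 138.53

138.53 dB


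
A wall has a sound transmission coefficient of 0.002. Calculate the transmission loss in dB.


Given values:
  tau = 0.002
Formula: TL = 10 * log10(1 / tau)
Compute 1 / tau = 1 / 0.002 = 500.0
Compute log10(500.0) = 2.69897
TL = 10 * 2.69897 = 26.99

26.99 dB


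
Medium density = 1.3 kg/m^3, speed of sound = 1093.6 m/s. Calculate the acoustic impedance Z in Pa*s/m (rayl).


Given values:
  rho = 1.3 kg/m^3
  c = 1093.6 m/s
Formula: Z = rho * c
Z = 1.3 * 1093.6
Z = 1421.68

1421.68 rayl


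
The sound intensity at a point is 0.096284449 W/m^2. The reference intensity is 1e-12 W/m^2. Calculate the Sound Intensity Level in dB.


Given values:
  I = 0.096284449 W/m^2
  I_ref = 1e-12 W/m^2
Formula: SIL = 10 * log10(I / I_ref)
Compute ratio: I / I_ref = 96284449000
Compute log10: log10(96284449000) = 10.983556
Multiply: SIL = 10 * 10.983556 = 109.84

109.84 dB


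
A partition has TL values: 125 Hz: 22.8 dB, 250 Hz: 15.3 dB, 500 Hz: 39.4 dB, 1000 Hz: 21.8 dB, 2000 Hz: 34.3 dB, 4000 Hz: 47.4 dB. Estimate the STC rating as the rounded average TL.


Given TL values at each frequency:
  125 Hz: 22.8 dB
  250 Hz: 15.3 dB
  500 Hz: 39.4 dB
  1000 Hz: 21.8 dB
  2000 Hz: 34.3 dB
  4000 Hz: 47.4 dB
Formula: STC ~ round(average of TL values)
Sum = 22.8 + 15.3 + 39.4 + 21.8 + 34.3 + 47.4 = 181.0
Average = 181.0 / 6 = 30.17
Rounded: 30

30


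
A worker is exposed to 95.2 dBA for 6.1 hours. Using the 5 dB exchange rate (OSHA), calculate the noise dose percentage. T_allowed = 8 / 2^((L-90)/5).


Given values:
  L = 95.2 dBA, T = 6.1 hours
Formula: T_allowed = 8 / 2^((L - 90) / 5)
Compute exponent: (95.2 - 90) / 5 = 1.04
Compute 2^(1.04) = 2.056228
T_allowed = 8 / 2.056228 = 3.890619 hours
Dose = (T / T_allowed) * 100
Dose = (6.1 / 3.890619) * 100 = 156.79

156.79 %


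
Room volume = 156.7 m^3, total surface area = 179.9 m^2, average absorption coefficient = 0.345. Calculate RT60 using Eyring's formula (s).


Given values:
  V = 156.7 m^3, S = 179.9 m^2, alpha = 0.345
Formula: RT60 = 0.161 * V / (-S * ln(1 - alpha))
Compute ln(1 - 0.345) = ln(0.655) = -0.42312
Denominator: -179.9 * -0.42312 = 76.1193
Numerator: 0.161 * 156.7 = 25.2287
RT60 = 25.2287 / 76.1193 = 0.331

0.331 s


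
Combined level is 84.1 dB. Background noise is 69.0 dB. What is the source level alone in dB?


Given values:
  L_total = 84.1 dB, L_bg = 69.0 dB
Formula: L_source = 10 * log10(10^(L_total/10) - 10^(L_bg/10))
Convert to linear:
  10^(84.1/10) = 257039578.2769
  10^(69.0/10) = 7943282.3472
Difference: 257039578.2769 - 7943282.3472 = 249096295.9297
L_source = 10 * log10(249096295.9297) = 83.96

83.96 dB


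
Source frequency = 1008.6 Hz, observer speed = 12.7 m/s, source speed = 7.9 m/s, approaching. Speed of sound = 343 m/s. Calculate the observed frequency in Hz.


Given values:
  f_s = 1008.6 Hz, v_o = 12.7 m/s, v_s = 7.9 m/s
  Direction: approaching
Formula: f_o = f_s * (c + v_o) / (c - v_s)
Numerator: c + v_o = 343 + 12.7 = 355.7
Denominator: c - v_s = 343 - 7.9 = 335.1
f_o = 1008.6 * 355.7 / 335.1 = 1070.6

1070.6 Hz


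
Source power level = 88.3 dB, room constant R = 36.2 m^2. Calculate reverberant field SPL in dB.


Given values:
  Lw = 88.3 dB, R = 36.2 m^2
Formula: SPL = Lw + 10 * log10(4 / R)
Compute 4 / R = 4 / 36.2 = 0.110497
Compute 10 * log10(0.110497) = -9.5665
SPL = 88.3 + (-9.5665) = 78.73

78.73 dB


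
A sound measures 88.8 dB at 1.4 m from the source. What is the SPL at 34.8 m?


Given values:
  SPL1 = 88.8 dB, r1 = 1.4 m, r2 = 34.8 m
Formula: SPL2 = SPL1 - 20 * log10(r2 / r1)
Compute ratio: r2 / r1 = 34.8 / 1.4 = 24.8571
Compute log10: log10(24.8571) = 1.39545
Compute drop: 20 * 1.39545 = 27.909
SPL2 = 88.8 - 27.909 = 60.89

60.89 dB


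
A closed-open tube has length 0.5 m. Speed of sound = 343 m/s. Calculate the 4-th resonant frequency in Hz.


Given values:
  Tube type: closed-open, L = 0.5 m, c = 343 m/s, n = 4
Formula: f_n = (2n - 1) * c / (4 * L)
Compute 2n - 1 = 2*4 - 1 = 7
Compute 4 * L = 4 * 0.5 = 2.0
f = 7 * 343 / 2.0
f = 1200.5

1200.5 Hz


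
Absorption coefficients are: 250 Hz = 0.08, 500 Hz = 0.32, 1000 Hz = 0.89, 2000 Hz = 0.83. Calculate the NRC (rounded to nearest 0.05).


Given values:
  a_250 = 0.08, a_500 = 0.32
  a_1000 = 0.89, a_2000 = 0.83
Formula: NRC = (a250 + a500 + a1000 + a2000) / 4
Sum = 0.08 + 0.32 + 0.89 + 0.83 = 2.12
NRC = 2.12 / 4 = 0.53
Rounded to nearest 0.05: 0.55

0.55


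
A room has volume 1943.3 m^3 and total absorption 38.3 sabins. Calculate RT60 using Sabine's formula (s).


Given values:
  V = 1943.3 m^3
  A = 38.3 sabins
Formula: RT60 = 0.161 * V / A
Numerator: 0.161 * 1943.3 = 312.8713
RT60 = 312.8713 / 38.3 = 8.169

8.169 s


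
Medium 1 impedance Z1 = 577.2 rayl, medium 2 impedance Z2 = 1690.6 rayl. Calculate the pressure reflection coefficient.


Given values:
  Z1 = 577.2 rayl, Z2 = 1690.6 rayl
Formula: R = (Z2 - Z1) / (Z2 + Z1)
Numerator: Z2 - Z1 = 1690.6 - 577.2 = 1113.4
Denominator: Z2 + Z1 = 1690.6 + 577.2 = 2267.8
R = 1113.4 / 2267.8 = 0.491

0.491


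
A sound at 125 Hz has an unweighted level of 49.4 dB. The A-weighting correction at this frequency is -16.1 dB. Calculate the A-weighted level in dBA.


Given values:
  SPL = 49.4 dB
  A-weighting at 125 Hz = -16.1 dB
Formula: L_A = SPL + A_weight
L_A = 49.4 + (-16.1)
L_A = 33.3

33.3 dBA


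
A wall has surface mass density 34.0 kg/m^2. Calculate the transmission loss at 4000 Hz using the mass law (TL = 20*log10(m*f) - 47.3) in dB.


Given values:
  m = 34.0 kg/m^2, f = 4000 Hz
Formula: TL = 20 * log10(m * f) - 47.3
Compute m * f = 34.0 * 4000 = 136000.0
Compute log10(136000.0) = 5.133539
Compute 20 * 5.133539 = 102.6708
TL = 102.6708 - 47.3 = 55.37

55.37 dB


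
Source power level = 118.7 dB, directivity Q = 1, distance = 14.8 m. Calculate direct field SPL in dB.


Given values:
  Lw = 118.7 dB, Q = 1, r = 14.8 m
Formula: SPL = Lw + 10 * log10(Q / (4 * pi * r^2))
Compute 4 * pi * r^2 = 4 * pi * 14.8^2 = 2752.5378
Compute Q / denom = 1 / 2752.5378 = 0.0003633
Compute 10 * log10(0.0003633) = -34.3973
SPL = 118.7 + (-34.3973) = 84.3

84.3 dB


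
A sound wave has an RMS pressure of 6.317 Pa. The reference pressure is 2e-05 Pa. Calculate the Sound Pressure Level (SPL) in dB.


Given values:
  p = 6.317 Pa
  p_ref = 2e-05 Pa
Formula: SPL = 20 * log10(p / p_ref)
Compute ratio: p / p_ref = 6.317 / 2e-05 = 315850
Compute log10: log10(315850) = 5.499481
Multiply: SPL = 20 * 5.499481 = 109.99

109.99 dB


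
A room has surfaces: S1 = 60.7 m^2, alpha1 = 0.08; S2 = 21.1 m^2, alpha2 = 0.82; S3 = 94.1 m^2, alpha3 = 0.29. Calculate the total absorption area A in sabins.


Given surfaces:
  Surface 1: 60.7 * 0.08 = 4.856
  Surface 2: 21.1 * 0.82 = 17.302
  Surface 3: 94.1 * 0.29 = 27.289
Formula: A = sum(Si * alpha_i)
A = 4.856 + 17.302 + 27.289
A = 49.45

49.45 sabins


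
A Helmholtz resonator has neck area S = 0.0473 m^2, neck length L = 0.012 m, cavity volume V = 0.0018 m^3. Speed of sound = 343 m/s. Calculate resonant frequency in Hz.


Given values:
  S = 0.0473 m^2, L = 0.012 m, V = 0.0018 m^3, c = 343 m/s
Formula: f = (c / (2*pi)) * sqrt(S / (V * L))
Compute V * L = 0.0018 * 0.012 = 2.16e-05
Compute S / (V * L) = 0.0473 / 2.16e-05 = 2189.8148
Compute sqrt(2189.8148) = 46.795457
Compute c / (2*pi) = 343 / 6.283185 = 54.590148
f = 54.590148 * 46.795457 = 2554.57

2554.57 Hz


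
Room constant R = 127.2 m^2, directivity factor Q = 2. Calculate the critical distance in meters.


Given values:
  R = 127.2 m^2, Q = 2
Formula: d_c = 0.141 * sqrt(Q * R)
Compute Q * R = 2 * 127.2 = 254.4
Compute sqrt(254.4) = 15.9499
d_c = 0.141 * 15.9499 = 2.249

2.249 m


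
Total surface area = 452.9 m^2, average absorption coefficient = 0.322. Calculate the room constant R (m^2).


Given values:
  S = 452.9 m^2, alpha = 0.322
Formula: R = S * alpha / (1 - alpha)
Numerator: 452.9 * 0.322 = 145.8338
Denominator: 1 - 0.322 = 0.678
R = 145.8338 / 0.678 = 215.09

215.09 m^2


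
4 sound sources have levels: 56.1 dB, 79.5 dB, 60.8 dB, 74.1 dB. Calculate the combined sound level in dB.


Formula: L_total = 10 * log10( sum(10^(Li/10)) )
  Source 1: 10^(56.1/10) = 407380.2778
  Source 2: 10^(79.5/10) = 89125093.8134
  Source 3: 10^(60.8/10) = 1202264.4346
  Source 4: 10^(74.1/10) = 25703957.8277
Sum of linear values = 116438696.3535
L_total = 10 * log10(116438696.3535) = 80.66

80.66 dB


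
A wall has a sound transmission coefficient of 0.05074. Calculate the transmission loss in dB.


Given values:
  tau = 0.05074
Formula: TL = 10 * log10(1 / tau)
Compute 1 / tau = 1 / 0.05074 = 19.7083
Compute log10(19.7083) = 1.294649
TL = 10 * 1.294649 = 12.95

12.95 dB


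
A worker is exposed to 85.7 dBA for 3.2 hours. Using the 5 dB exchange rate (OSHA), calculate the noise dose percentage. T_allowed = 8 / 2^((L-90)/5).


Given values:
  L = 85.7 dBA, T = 3.2 hours
Formula: T_allowed = 8 / 2^((L - 90) / 5)
Compute exponent: (85.7 - 90) / 5 = -0.86
Compute 2^(-0.86) = 0.550953
T_allowed = 8 / 0.550953 = 14.520295 hours
Dose = (T / T_allowed) * 100
Dose = (3.2 / 14.520295) * 100 = 22.04

22.04 %


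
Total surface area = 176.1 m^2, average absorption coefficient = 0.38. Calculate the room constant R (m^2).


Given values:
  S = 176.1 m^2, alpha = 0.38
Formula: R = S * alpha / (1 - alpha)
Numerator: 176.1 * 0.38 = 66.918
Denominator: 1 - 0.38 = 0.62
R = 66.918 / 0.62 = 107.93

107.93 m^2


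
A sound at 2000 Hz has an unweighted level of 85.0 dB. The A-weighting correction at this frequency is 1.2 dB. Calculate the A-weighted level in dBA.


Given values:
  SPL = 85.0 dB
  A-weighting at 2000 Hz = 1.2 dB
Formula: L_A = SPL + A_weight
L_A = 85.0 + (1.2)
L_A = 86.2

86.2 dBA


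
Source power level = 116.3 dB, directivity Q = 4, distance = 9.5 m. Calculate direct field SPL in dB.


Given values:
  Lw = 116.3 dB, Q = 4, r = 9.5 m
Formula: SPL = Lw + 10 * log10(Q / (4 * pi * r^2))
Compute 4 * pi * r^2 = 4 * pi * 9.5^2 = 1134.1149
Compute Q / denom = 4 / 1134.1149 = 0.00352698
Compute 10 * log10(0.00352698) = -24.526
SPL = 116.3 + (-24.526) = 91.77

91.77 dB


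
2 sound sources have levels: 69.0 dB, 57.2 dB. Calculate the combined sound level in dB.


Formula: L_total = 10 * log10( sum(10^(Li/10)) )
  Source 1: 10^(69.0/10) = 7943282.3472
  Source 2: 10^(57.2/10) = 524807.4602
Sum of linear values = 8468089.8074
L_total = 10 * log10(8468089.8074) = 69.28

69.28 dB


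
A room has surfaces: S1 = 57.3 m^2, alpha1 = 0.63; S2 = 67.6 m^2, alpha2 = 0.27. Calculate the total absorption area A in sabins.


Given surfaces:
  Surface 1: 57.3 * 0.63 = 36.099
  Surface 2: 67.6 * 0.27 = 18.252
Formula: A = sum(Si * alpha_i)
A = 36.099 + 18.252
A = 54.35

54.35 sabins


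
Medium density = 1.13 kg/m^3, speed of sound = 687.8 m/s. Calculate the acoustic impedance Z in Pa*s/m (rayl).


Given values:
  rho = 1.13 kg/m^3
  c = 687.8 m/s
Formula: Z = rho * c
Z = 1.13 * 687.8
Z = 777.21

777.21 rayl


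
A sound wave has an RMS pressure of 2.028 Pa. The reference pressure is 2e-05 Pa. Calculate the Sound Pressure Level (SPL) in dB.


Given values:
  p = 2.028 Pa
  p_ref = 2e-05 Pa
Formula: SPL = 20 * log10(p / p_ref)
Compute ratio: p / p_ref = 2.028 / 2e-05 = 101400
Compute log10: log10(101400) = 5.006038
Multiply: SPL = 20 * 5.006038 = 100.12

100.12 dB


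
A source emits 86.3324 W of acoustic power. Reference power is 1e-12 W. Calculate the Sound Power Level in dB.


Given values:
  W = 86.3324 W
  W_ref = 1e-12 W
Formula: SWL = 10 * log10(W / W_ref)
Compute ratio: W / W_ref = 86332400000000
Compute log10: log10(86332400000000) = 13.936174
Multiply: SWL = 10 * 13.936174 = 139.36

139.36 dB


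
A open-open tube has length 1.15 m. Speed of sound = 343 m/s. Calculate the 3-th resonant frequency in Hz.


Given values:
  Tube type: open-open, L = 1.15 m, c = 343 m/s, n = 3
Formula: f_n = n * c / (2 * L)
Compute 2 * L = 2 * 1.15 = 2.3
f = 3 * 343 / 2.3
f = 447.39

447.39 Hz


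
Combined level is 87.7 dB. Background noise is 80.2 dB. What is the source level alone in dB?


Given values:
  L_total = 87.7 dB, L_bg = 80.2 dB
Formula: L_source = 10 * log10(10^(L_total/10) - 10^(L_bg/10))
Convert to linear:
  10^(87.7/10) = 588843655.3556
  10^(80.2/10) = 104712854.8051
Difference: 588843655.3556 - 104712854.8051 = 484130800.5505
L_source = 10 * log10(484130800.5505) = 86.85

86.85 dB


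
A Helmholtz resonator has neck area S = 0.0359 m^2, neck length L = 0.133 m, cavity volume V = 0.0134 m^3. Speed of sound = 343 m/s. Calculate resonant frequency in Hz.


Given values:
  S = 0.0359 m^2, L = 0.133 m, V = 0.0134 m^3, c = 343 m/s
Formula: f = (c / (2*pi)) * sqrt(S / (V * L))
Compute V * L = 0.0134 * 0.133 = 0.0017822
Compute S / (V * L) = 0.0359 / 0.0017822 = 20.1436
Compute sqrt(20.1436) = 4.488162
Compute c / (2*pi) = 343 / 6.283185 = 54.590148
f = 54.590148 * 4.488162 = 245.01

245.01 Hz


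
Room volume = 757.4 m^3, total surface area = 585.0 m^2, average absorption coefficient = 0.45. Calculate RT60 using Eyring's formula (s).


Given values:
  V = 757.4 m^3, S = 585.0 m^2, alpha = 0.45
Formula: RT60 = 0.161 * V / (-S * ln(1 - alpha))
Compute ln(1 - 0.45) = ln(0.55) = -0.597837
Denominator: -585.0 * -0.597837 = 349.7346
Numerator: 0.161 * 757.4 = 121.9414
RT60 = 121.9414 / 349.7346 = 0.349

0.349 s


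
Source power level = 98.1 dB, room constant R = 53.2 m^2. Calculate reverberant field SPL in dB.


Given values:
  Lw = 98.1 dB, R = 53.2 m^2
Formula: SPL = Lw + 10 * log10(4 / R)
Compute 4 / R = 4 / 53.2 = 0.075188
Compute 10 * log10(0.075188) = -11.2385
SPL = 98.1 + (-11.2385) = 86.86

86.86 dB


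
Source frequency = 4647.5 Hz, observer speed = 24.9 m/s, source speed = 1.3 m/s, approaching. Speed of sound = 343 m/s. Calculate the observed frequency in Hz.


Given values:
  f_s = 4647.5 Hz, v_o = 24.9 m/s, v_s = 1.3 m/s
  Direction: approaching
Formula: f_o = f_s * (c + v_o) / (c - v_s)
Numerator: c + v_o = 343 + 24.9 = 367.9
Denominator: c - v_s = 343 - 1.3 = 341.7
f_o = 4647.5 * 367.9 / 341.7 = 5003.85

5003.85 Hz


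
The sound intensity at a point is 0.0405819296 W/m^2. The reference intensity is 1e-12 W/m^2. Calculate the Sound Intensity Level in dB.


Given values:
  I = 0.0405819296 W/m^2
  I_ref = 1e-12 W/m^2
Formula: SIL = 10 * log10(I / I_ref)
Compute ratio: I / I_ref = 40581929600
Compute log10: log10(40581929600) = 10.608333
Multiply: SIL = 10 * 10.608333 = 106.08

106.08 dB


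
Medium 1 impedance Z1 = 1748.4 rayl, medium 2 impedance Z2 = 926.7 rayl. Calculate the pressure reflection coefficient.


Given values:
  Z1 = 1748.4 rayl, Z2 = 926.7 rayl
Formula: R = (Z2 - Z1) / (Z2 + Z1)
Numerator: Z2 - Z1 = 926.7 - 1748.4 = -821.7
Denominator: Z2 + Z1 = 926.7 + 1748.4 = 2675.1
R = -821.7 / 2675.1 = -0.3072

-0.3072


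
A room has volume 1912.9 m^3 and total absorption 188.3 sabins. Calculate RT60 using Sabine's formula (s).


Given values:
  V = 1912.9 m^3
  A = 188.3 sabins
Formula: RT60 = 0.161 * V / A
Numerator: 0.161 * 1912.9 = 307.9769
RT60 = 307.9769 / 188.3 = 1.636

1.636 s


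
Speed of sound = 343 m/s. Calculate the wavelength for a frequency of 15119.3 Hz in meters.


Given values:
  c = 343 m/s, f = 15119.3 Hz
Formula: lambda = c / f
lambda = 343 / 15119.3
lambda = 0.0227

0.0227 m


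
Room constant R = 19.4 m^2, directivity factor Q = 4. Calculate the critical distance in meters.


Given values:
  R = 19.4 m^2, Q = 4
Formula: d_c = 0.141 * sqrt(Q * R)
Compute Q * R = 4 * 19.4 = 77.6
Compute sqrt(77.6) = 8.8091
d_c = 0.141 * 8.8091 = 1.242

1.242 m


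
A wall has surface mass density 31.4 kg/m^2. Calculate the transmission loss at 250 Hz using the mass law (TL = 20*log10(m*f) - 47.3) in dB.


Given values:
  m = 31.4 kg/m^2, f = 250 Hz
Formula: TL = 20 * log10(m * f) - 47.3
Compute m * f = 31.4 * 250 = 7850.0
Compute log10(7850.0) = 3.89487
Compute 20 * 3.89487 = 77.8974
TL = 77.8974 - 47.3 = 30.6

30.6 dB


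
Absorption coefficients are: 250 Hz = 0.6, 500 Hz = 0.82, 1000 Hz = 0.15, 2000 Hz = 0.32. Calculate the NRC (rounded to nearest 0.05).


Given values:
  a_250 = 0.6, a_500 = 0.82
  a_1000 = 0.15, a_2000 = 0.32
Formula: NRC = (a250 + a500 + a1000 + a2000) / 4
Sum = 0.6 + 0.82 + 0.15 + 0.32 = 1.89
NRC = 1.89 / 4 = 0.4725
Rounded to nearest 0.05: 0.45

0.45


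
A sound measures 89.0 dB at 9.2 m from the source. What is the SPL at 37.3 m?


Given values:
  SPL1 = 89.0 dB, r1 = 9.2 m, r2 = 37.3 m
Formula: SPL2 = SPL1 - 20 * log10(r2 / r1)
Compute ratio: r2 / r1 = 37.3 / 9.2 = 4.0543
Compute log10: log10(4.0543) = 0.607916
Compute drop: 20 * 0.607916 = 12.1583
SPL2 = 89.0 - 12.1583 = 76.84

76.84 dB


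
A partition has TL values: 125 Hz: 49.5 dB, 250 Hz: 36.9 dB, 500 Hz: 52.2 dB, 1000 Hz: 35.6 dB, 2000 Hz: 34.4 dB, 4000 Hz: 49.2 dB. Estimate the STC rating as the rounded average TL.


Given TL values at each frequency:
  125 Hz: 49.5 dB
  250 Hz: 36.9 dB
  500 Hz: 52.2 dB
  1000 Hz: 35.6 dB
  2000 Hz: 34.4 dB
  4000 Hz: 49.2 dB
Formula: STC ~ round(average of TL values)
Sum = 49.5 + 36.9 + 52.2 + 35.6 + 34.4 + 49.2 = 257.8
Average = 257.8 / 6 = 42.97
Rounded: 43

43


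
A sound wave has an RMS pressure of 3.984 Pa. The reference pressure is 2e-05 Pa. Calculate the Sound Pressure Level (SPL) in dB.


Given values:
  p = 3.984 Pa
  p_ref = 2e-05 Pa
Formula: SPL = 20 * log10(p / p_ref)
Compute ratio: p / p_ref = 3.984 / 2e-05 = 199200
Compute log10: log10(199200) = 5.299289
Multiply: SPL = 20 * 5.299289 = 105.99

105.99 dB


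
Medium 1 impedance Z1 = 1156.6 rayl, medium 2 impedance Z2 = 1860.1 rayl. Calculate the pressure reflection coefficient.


Given values:
  Z1 = 1156.6 rayl, Z2 = 1860.1 rayl
Formula: R = (Z2 - Z1) / (Z2 + Z1)
Numerator: Z2 - Z1 = 1860.1 - 1156.6 = 703.5
Denominator: Z2 + Z1 = 1860.1 + 1156.6 = 3016.7
R = 703.5 / 3016.7 = 0.2332

0.2332


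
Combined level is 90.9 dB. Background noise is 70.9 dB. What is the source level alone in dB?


Given values:
  L_total = 90.9 dB, L_bg = 70.9 dB
Formula: L_source = 10 * log10(10^(L_total/10) - 10^(L_bg/10))
Convert to linear:
  10^(90.9/10) = 1230268770.8124
  10^(70.9/10) = 12302687.7081
Difference: 1230268770.8124 - 12302687.7081 = 1217966083.1043
L_source = 10 * log10(1217966083.1043) = 90.86

90.86 dB


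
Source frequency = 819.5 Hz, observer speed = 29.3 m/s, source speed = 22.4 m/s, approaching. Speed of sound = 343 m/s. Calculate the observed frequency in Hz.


Given values:
  f_s = 819.5 Hz, v_o = 29.3 m/s, v_s = 22.4 m/s
  Direction: approaching
Formula: f_o = f_s * (c + v_o) / (c - v_s)
Numerator: c + v_o = 343 + 29.3 = 372.3
Denominator: c - v_s = 343 - 22.4 = 320.6
f_o = 819.5 * 372.3 / 320.6 = 951.65

951.65 Hz


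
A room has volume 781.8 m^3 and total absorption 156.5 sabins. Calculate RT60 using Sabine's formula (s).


Given values:
  V = 781.8 m^3
  A = 156.5 sabins
Formula: RT60 = 0.161 * V / A
Numerator: 0.161 * 781.8 = 125.8698
RT60 = 125.8698 / 156.5 = 0.804

0.804 s


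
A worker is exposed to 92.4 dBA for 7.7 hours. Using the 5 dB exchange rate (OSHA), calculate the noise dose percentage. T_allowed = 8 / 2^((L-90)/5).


Given values:
  L = 92.4 dBA, T = 7.7 hours
Formula: T_allowed = 8 / 2^((L - 90) / 5)
Compute exponent: (92.4 - 90) / 5 = 0.48
Compute 2^(0.48) = 1.394744
T_allowed = 8 / 1.394744 = 5.73582 hours
Dose = (T / T_allowed) * 100
Dose = (7.7 / 5.73582) * 100 = 134.24

134.24 %


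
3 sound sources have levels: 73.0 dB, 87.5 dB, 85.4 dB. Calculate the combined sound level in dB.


Formula: L_total = 10 * log10( sum(10^(Li/10)) )
  Source 1: 10^(73.0/10) = 19952623.1497
  Source 2: 10^(87.5/10) = 562341325.1903
  Source 3: 10^(85.4/10) = 346736850.4525
Sum of linear values = 929030798.7925
L_total = 10 * log10(929030798.7925) = 89.68

89.68 dB


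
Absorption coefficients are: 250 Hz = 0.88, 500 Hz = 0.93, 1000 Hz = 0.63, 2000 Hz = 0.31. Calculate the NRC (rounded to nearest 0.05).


Given values:
  a_250 = 0.88, a_500 = 0.93
  a_1000 = 0.63, a_2000 = 0.31
Formula: NRC = (a250 + a500 + a1000 + a2000) / 4
Sum = 0.88 + 0.93 + 0.63 + 0.31 = 2.75
NRC = 2.75 / 4 = 0.6875
Rounded to nearest 0.05: 0.7

0.7


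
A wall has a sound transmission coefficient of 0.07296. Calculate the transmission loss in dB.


Given values:
  tau = 0.07296
Formula: TL = 10 * log10(1 / tau)
Compute 1 / tau = 1 / 0.07296 = 13.7061
Compute log10(13.7061) = 1.136914
TL = 10 * 1.136914 = 11.37

11.37 dB


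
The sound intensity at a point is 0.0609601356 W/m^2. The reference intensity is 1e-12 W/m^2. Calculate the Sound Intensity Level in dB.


Given values:
  I = 0.0609601356 W/m^2
  I_ref = 1e-12 W/m^2
Formula: SIL = 10 * log10(I / I_ref)
Compute ratio: I / I_ref = 60960135600
Compute log10: log10(60960135600) = 10.785046
Multiply: SIL = 10 * 10.785046 = 107.85

107.85 dB


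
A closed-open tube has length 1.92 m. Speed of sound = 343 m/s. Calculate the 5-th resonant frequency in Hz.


Given values:
  Tube type: closed-open, L = 1.92 m, c = 343 m/s, n = 5
Formula: f_n = (2n - 1) * c / (4 * L)
Compute 2n - 1 = 2*5 - 1 = 9
Compute 4 * L = 4 * 1.92 = 7.68
f = 9 * 343 / 7.68
f = 401.95

401.95 Hz


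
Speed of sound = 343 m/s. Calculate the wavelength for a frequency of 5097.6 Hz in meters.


Given values:
  c = 343 m/s, f = 5097.6 Hz
Formula: lambda = c / f
lambda = 343 / 5097.6
lambda = 0.0673

0.0673 m


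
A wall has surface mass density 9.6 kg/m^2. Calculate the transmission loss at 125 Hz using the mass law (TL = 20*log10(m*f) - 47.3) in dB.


Given values:
  m = 9.6 kg/m^2, f = 125 Hz
Formula: TL = 20 * log10(m * f) - 47.3
Compute m * f = 9.6 * 125 = 1200.0
Compute log10(1200.0) = 3.079181
Compute 20 * 3.079181 = 61.5836
TL = 61.5836 - 47.3 = 14.28

14.28 dB


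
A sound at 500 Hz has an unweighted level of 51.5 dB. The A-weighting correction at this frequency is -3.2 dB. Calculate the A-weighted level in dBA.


Given values:
  SPL = 51.5 dB
  A-weighting at 500 Hz = -3.2 dB
Formula: L_A = SPL + A_weight
L_A = 51.5 + (-3.2)
L_A = 48.3

48.3 dBA


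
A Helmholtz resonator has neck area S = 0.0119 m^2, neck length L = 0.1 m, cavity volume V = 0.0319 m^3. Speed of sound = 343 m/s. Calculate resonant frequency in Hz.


Given values:
  S = 0.0119 m^2, L = 0.1 m, V = 0.0319 m^3, c = 343 m/s
Formula: f = (c / (2*pi)) * sqrt(S / (V * L))
Compute V * L = 0.0319 * 0.1 = 0.00319
Compute S / (V * L) = 0.0119 / 0.00319 = 3.7304
Compute sqrt(3.7304) = 1.931424
Compute c / (2*pi) = 343 / 6.283185 = 54.590148
f = 54.590148 * 1.931424 = 105.44

105.44 Hz


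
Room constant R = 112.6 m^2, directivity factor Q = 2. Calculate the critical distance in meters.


Given values:
  R = 112.6 m^2, Q = 2
Formula: d_c = 0.141 * sqrt(Q * R)
Compute Q * R = 2 * 112.6 = 225.2
Compute sqrt(225.2) = 15.0067
d_c = 0.141 * 15.0067 = 2.116

2.116 m


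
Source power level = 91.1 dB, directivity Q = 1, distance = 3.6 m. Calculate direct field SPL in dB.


Given values:
  Lw = 91.1 dB, Q = 1, r = 3.6 m
Formula: SPL = Lw + 10 * log10(Q / (4 * pi * r^2))
Compute 4 * pi * r^2 = 4 * pi * 3.6^2 = 162.8602
Compute Q / denom = 1 / 162.8602 = 0.00614024
Compute 10 * log10(0.00614024) = -22.1181
SPL = 91.1 + (-22.1181) = 68.98

68.98 dB


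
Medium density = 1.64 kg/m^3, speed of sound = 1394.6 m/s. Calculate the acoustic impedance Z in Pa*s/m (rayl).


Given values:
  rho = 1.64 kg/m^3
  c = 1394.6 m/s
Formula: Z = rho * c
Z = 1.64 * 1394.6
Z = 2287.14

2287.14 rayl


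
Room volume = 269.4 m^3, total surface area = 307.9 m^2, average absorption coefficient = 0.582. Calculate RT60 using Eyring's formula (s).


Given values:
  V = 269.4 m^3, S = 307.9 m^2, alpha = 0.582
Formula: RT60 = 0.161 * V / (-S * ln(1 - alpha))
Compute ln(1 - 0.582) = ln(0.418) = -0.872274
Denominator: -307.9 * -0.872274 = 268.5732
Numerator: 0.161 * 269.4 = 43.3734
RT60 = 43.3734 / 268.5732 = 0.161

0.161 s


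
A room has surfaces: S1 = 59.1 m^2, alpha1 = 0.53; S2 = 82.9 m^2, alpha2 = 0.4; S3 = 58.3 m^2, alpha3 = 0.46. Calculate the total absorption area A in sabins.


Given surfaces:
  Surface 1: 59.1 * 0.53 = 31.323
  Surface 2: 82.9 * 0.4 = 33.16
  Surface 3: 58.3 * 0.46 = 26.818
Formula: A = sum(Si * alpha_i)
A = 31.323 + 33.16 + 26.818
A = 91.3

91.3 sabins


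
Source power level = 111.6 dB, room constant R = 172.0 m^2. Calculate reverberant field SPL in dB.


Given values:
  Lw = 111.6 dB, R = 172.0 m^2
Formula: SPL = Lw + 10 * log10(4 / R)
Compute 4 / R = 4 / 172.0 = 0.023256
Compute 10 * log10(0.023256) = -16.3346
SPL = 111.6 + (-16.3346) = 95.27

95.27 dB


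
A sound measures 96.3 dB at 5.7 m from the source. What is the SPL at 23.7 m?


Given values:
  SPL1 = 96.3 dB, r1 = 5.7 m, r2 = 23.7 m
Formula: SPL2 = SPL1 - 20 * log10(r2 / r1)
Compute ratio: r2 / r1 = 23.7 / 5.7 = 4.1579
Compute log10: log10(4.1579) = 0.618874
Compute drop: 20 * 0.618874 = 12.3775
SPL2 = 96.3 - 12.3775 = 83.92

83.92 dB


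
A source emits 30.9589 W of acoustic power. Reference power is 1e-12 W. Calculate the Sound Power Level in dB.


Given values:
  W = 30.9589 W
  W_ref = 1e-12 W
Formula: SWL = 10 * log10(W / W_ref)
Compute ratio: W / W_ref = 30958900000000
Compute log10: log10(30958900000000) = 13.490786
Multiply: SWL = 10 * 13.490786 = 134.91

134.91 dB


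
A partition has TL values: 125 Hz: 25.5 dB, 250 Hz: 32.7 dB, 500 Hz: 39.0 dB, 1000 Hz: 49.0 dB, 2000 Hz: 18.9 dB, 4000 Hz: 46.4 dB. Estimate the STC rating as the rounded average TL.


Given TL values at each frequency:
  125 Hz: 25.5 dB
  250 Hz: 32.7 dB
  500 Hz: 39.0 dB
  1000 Hz: 49.0 dB
  2000 Hz: 18.9 dB
  4000 Hz: 46.4 dB
Formula: STC ~ round(average of TL values)
Sum = 25.5 + 32.7 + 39.0 + 49.0 + 18.9 + 46.4 = 211.5
Average = 211.5 / 6 = 35.25
Rounded: 35

35


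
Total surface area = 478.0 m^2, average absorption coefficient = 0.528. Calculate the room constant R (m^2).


Given values:
  S = 478.0 m^2, alpha = 0.528
Formula: R = S * alpha / (1 - alpha)
Numerator: 478.0 * 0.528 = 252.384
Denominator: 1 - 0.528 = 0.472
R = 252.384 / 0.472 = 534.71

534.71 m^2


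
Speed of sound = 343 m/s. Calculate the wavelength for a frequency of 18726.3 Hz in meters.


Given values:
  c = 343 m/s, f = 18726.3 Hz
Formula: lambda = c / f
lambda = 343 / 18726.3
lambda = 0.0183

0.0183 m


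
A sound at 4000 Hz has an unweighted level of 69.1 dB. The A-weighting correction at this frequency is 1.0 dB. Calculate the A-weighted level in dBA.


Given values:
  SPL = 69.1 dB
  A-weighting at 4000 Hz = 1.0 dB
Formula: L_A = SPL + A_weight
L_A = 69.1 + (1.0)
L_A = 70.1

70.1 dBA


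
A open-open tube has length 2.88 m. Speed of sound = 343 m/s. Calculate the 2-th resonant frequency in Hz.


Given values:
  Tube type: open-open, L = 2.88 m, c = 343 m/s, n = 2
Formula: f_n = n * c / (2 * L)
Compute 2 * L = 2 * 2.88 = 5.76
f = 2 * 343 / 5.76
f = 119.1

119.1 Hz


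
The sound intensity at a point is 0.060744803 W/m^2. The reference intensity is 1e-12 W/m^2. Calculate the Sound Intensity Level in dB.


Given values:
  I = 0.060744803 W/m^2
  I_ref = 1e-12 W/m^2
Formula: SIL = 10 * log10(I / I_ref)
Compute ratio: I / I_ref = 60744803000
Compute log10: log10(60744803000) = 10.783509
Multiply: SIL = 10 * 10.783509 = 107.84

107.84 dB


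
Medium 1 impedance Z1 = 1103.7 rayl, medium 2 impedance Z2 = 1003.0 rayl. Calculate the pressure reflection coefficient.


Given values:
  Z1 = 1103.7 rayl, Z2 = 1003.0 rayl
Formula: R = (Z2 - Z1) / (Z2 + Z1)
Numerator: Z2 - Z1 = 1003.0 - 1103.7 = -100.7
Denominator: Z2 + Z1 = 1003.0 + 1103.7 = 2106.7
R = -100.7 / 2106.7 = -0.0478

-0.0478
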